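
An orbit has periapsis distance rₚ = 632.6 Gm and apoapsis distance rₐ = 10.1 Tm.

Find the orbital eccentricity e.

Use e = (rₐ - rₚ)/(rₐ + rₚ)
rₚ = 632.6 Gm = 6.326 × 10^11 m
rₐ = 10.1 Tm = 1.01 × 10^13 m
rₐ − rₚ = 9.4674 × 10^12 m
rₐ + rₚ = 1.07326 × 10^13 m
e = (rₐ − rₚ)/(rₐ + rₚ) = 0.882116

Final answer: e = 0.8821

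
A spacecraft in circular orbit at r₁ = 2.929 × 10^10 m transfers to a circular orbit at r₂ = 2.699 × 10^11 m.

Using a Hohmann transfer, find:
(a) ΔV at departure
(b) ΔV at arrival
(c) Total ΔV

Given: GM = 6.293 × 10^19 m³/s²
r₁ = 2.929 × 10^10 m
r₂ = 2.699 × 10^11 m
GM = 6.293 × 10^19 m³/s²
Transfer ellipse: a_t = (r₁ + r₂)/2 = 1.49595 × 10^11 m
Circular speed at r₁: v₁ = √(GM/r₁) = 46352.1 m/s
Transfer speed at r₁ (periapsis): v₁ₜ = √(GM(2/r₁ − 1/a_t)) = 62260.4 m/s
(a) ΔV₁ = v₁ₜ − v₁ = 15908.4 m/s ≈ 15.91 km/s
Circular speed at r₂: v₂ = √(GM/r₂) = 15269.6 m/s
Transfer speed at r₂ (apoapsis): v₂ₜ = √(GM(2/r₂ − 1/a_t)) = 6756.61 m/s
(b) ΔV₂ = v₂ − v₂ₜ = 8512.99 m/s ≈ 8.513 km/s
(c) ΔV_total = ΔV₁ + ΔV₂ = 24421.3 m/s ≈ 24.42 km/s

Final answer:
(a) ΔV₁ = 15.91 km/s
(b) ΔV₂ = 8.513 km/s
(c) ΔV_total = 24.42 km/s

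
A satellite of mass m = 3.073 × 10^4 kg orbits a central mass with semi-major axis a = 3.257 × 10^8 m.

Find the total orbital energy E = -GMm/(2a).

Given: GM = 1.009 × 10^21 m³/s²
a = 3.257 × 10^8 m
GM = 1.009 × 10^21 m³/s²
2a = 6.514 × 10^8 m
GMm = 1.009 × 10^21 × 30730 = 3.10066 × 10^25 m³·kg/s²
E = −GMm/(2a) = -4.75999 × 10^16 J ≈ -47.6 PJ

Final answer: -47.6 PJ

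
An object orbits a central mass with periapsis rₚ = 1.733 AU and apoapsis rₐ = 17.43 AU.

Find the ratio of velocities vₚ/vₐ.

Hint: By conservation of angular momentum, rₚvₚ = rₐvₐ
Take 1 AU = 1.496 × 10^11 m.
rₚ = 1.733 AU = 2.59257 × 10^11 m
rₐ = 17.43 AU = 2.60753 × 10^12 m
rₚvₚ = rₐvₐ  ⇒  vₚ/vₐ = rₐ/rₚ
vₚ/vₐ = (2.60753 × 10^12) / (2.59257 × 10^11) = 10.0577

Final answer: vₚ/vₐ = 10.06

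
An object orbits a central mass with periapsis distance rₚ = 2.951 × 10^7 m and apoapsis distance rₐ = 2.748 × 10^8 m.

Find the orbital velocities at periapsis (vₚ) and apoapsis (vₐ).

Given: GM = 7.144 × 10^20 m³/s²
rₚ = 2.951 × 10^7 m
rₐ = 2.748 × 10^8 m
GM = 7.144 × 10^20 m³/s²
a = (rₚ + rₐ)/2 = 1.52155 × 10^8 m
Vis-viva: v² = GM (2/r − 1/a)
vₚ² = 7.144 × 10^20 × (6.77736 × 10^-8 − 6.57225 × 10^-9) = 4.37223 × 10^13 m²/s²
vₚ = 6.61228 × 10^6 m/s ≈ 6612 km/s
vₐ² = 7.144 × 10^20 × (7.27802 × 10^-9 − 6.57225 × 10^-9) = 5.04206 × 10^11 m²/s²
vₐ = 710074 m/s ≈ 710.1 km/s

Final answer: vₚ = 6612 km/s, vₐ = 710.1 km/s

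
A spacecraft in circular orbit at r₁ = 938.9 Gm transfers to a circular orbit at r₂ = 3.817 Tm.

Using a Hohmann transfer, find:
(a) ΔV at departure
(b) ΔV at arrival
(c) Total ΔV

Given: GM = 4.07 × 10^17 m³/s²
r₁ = 938.9 Gm = 9.389 × 10^11 m
r₂ = 3.817 Tm = 3.817 × 10^12 m
GM = 4.07 × 10^17 m³/s²
Transfer ellipse: a_t = (r₁ + r₂)/2 = 2.37795 × 10^12 m
Circular speed at r₁: v₁ = √(GM/r₁) = 658.397 m/s
Transfer speed at r₁ (periapsis): v₁ₜ = √(GM(2/r₁ − 1/a_t)) = 834.156 m/s
(a) ΔV₁ = v₁ₜ − v₁ = 175.759 m/s ≈ 175.8 m/s
Circular speed at r₂: v₂ = √(GM/r₂) = 326.54 m/s
Transfer speed at r₂ (apoapsis): v₂ₜ = √(GM(2/r₂ − 1/a_t)) = 205.184 m/s
(b) ΔV₂ = v₂ − v₂ₜ = 121.355 m/s ≈ 121.4 m/s
(c) ΔV_total = ΔV₁ + ΔV₂ = 297.115 m/s ≈ 297.1 m/s

Final answer:
(a) ΔV₁ = 175.8 m/s
(b) ΔV₂ = 121.4 m/s
(c) ΔV_total = 297.1 m/s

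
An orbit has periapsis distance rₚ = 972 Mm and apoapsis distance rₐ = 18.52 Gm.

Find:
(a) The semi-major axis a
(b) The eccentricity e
rₚ = 972 Mm = 9.72 × 10^8 m
rₐ = 18.52 Gm = 1.852 × 10^10 m
(a) a = (rₚ + rₐ)/2 = 9.746 × 10^9 m ≈ 9.746 Gm
(b) e = (rₐ − rₚ)/(rₐ + rₚ) = (1.7548 × 10^10) / (1.9492 × 10^10) = 0.900267

Final answer:
(a) a = 9.746 Gm
(b) e = 0.9003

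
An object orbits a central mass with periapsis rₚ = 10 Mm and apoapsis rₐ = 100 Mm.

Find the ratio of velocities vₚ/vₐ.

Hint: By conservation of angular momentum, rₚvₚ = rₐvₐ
rₚ = 10 Mm = 1 × 10^7 m
rₐ = 100 Mm = 1 × 10^8 m
rₚvₚ = rₐvₐ  ⇒  vₚ/vₐ = rₐ/rₚ
vₚ/vₐ = (1 × 10^8) / (1 × 10^7) = 10

Final answer: vₚ/vₐ = 10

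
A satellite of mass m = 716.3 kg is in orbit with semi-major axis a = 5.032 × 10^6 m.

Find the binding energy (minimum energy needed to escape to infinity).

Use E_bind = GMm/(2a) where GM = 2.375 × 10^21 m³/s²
a = 5.032 × 10^6 m
GM = 2.375 × 10^21 m³/s²
m = 716.3 kg
GMm = 2.375 × 10^21 × 716.3 = 1.70121 × 10^24 m³·kg/s²
2a = 1.0064 × 10^7 m
E_bind = GMm/(2a) = 1.69039 × 10^17 J ≈ 169 PJ

Final answer: 169 PJ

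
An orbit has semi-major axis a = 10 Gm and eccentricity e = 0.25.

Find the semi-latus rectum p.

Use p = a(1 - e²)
a = 10 Gm = 1 × 10^10 m
e = 0.25,  e² = 0.0625,  1 − e² = 0.9375
p = a(1 − e²) = 1 × 10^10 m × 0.9375 = 9.375 × 10^9 m ≈ 9.375 Gm

Final answer: p = 9.375 Gm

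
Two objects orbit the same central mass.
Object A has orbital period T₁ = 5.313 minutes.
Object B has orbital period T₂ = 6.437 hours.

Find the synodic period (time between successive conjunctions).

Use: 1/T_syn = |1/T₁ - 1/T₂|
T₁ = 5.313 minutes = 318.78 s
T₂ = 6.437 hours = 23173.2 s
1/T₁ = 0.00313696 s⁻¹
1/T₂ = 4.31533 × 10^-5 s⁻¹
|1/T₁ − 1/T₂| = 0.00309381 s⁻¹
T_syn = 1 / |1/T₁ − 1/T₂| = 323.226 s ≈ 5.387 minutes

Final answer: T_syn = 5.387 minutes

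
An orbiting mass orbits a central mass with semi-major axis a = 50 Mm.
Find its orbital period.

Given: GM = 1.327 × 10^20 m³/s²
a = 50 Mm = 5 × 10^7 m
GM = 1.327 × 10^20 m³/s²
a³ = 1.25 × 10^23 m³
T = 2π √(a³/GM) = 2π √((1.25 × 10^23) / (1.327 × 10^20)) = 2π × 30.6916 s
T = 192.841 s ≈ 3.214 minutes

Final answer: 3.214 minutes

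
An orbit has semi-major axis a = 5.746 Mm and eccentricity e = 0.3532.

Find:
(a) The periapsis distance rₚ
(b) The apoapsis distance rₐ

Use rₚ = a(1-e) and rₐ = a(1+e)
a = 5.746 Mm = 5.746 × 10^6 m
e = 0.3532:  1 − e = 0.6468,  1 + e = 1.3532
(a) rₚ = a(1 − e) = 5.746 × 10^6 m × 0.6468 = 3.71651 × 10^6 m ≈ 3.717 Mm
(b) rₐ = a(1 + e) = 5.746 × 10^6 m × 1.3532 = 7.77549 × 10^6 m ≈ 7.775 Mm

Final answer:
(a) rₚ = 3.717 Mm
(b) rₐ = 7.775 Mm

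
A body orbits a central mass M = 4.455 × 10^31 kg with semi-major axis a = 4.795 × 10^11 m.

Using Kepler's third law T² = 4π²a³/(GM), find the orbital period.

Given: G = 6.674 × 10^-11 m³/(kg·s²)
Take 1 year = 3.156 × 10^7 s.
M = 4.455 × 10^31 kg
GM = G × M = 6.674 × 10^-11 × 4.455 × 10^31 = 2.97327 × 10^21 m³/s²
a = 4.795 × 10^11 m
a³ = 1.10247 × 10^35 m³
T = 2π √(a³/GM) = 2π √((1.10247 × 10^35) / (2.97327 × 10^21)) = 2π × 6.08928 × 10^6 s
T = 3.82601 × 10^7 s ≈ 1.212 years

Final answer: 1.212 years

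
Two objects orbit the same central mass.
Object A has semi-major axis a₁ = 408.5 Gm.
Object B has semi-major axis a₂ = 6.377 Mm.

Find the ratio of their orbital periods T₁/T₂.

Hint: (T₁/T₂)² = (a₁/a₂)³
a₁ = 408.5 Gm = 4.085 × 10^11 m
a₂ = 6.377 Mm = 6.377 × 10^6 m
a₁/a₂ = 64058.3
T₁/T₂ = (a₁/a₂)^(3/2) = (64058.3)^1.5 = 1.6213 × 10^7

Final answer: T₁/T₂ = 1.621 × 10^7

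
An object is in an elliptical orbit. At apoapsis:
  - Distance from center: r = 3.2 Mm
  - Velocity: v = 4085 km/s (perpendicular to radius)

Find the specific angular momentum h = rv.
r = 3.2 Mm = 3.2 × 10^6 m
v = 4085 km/s = 4.085 × 10^6 m/s
h = rv = 3.2 × 10^6 × 4.085 × 10^6 = 1.3072 × 10^13 m²/s ≈ 1.307 × 10^13 m²/s

Final answer: h = 1.307 × 10^13 m²/s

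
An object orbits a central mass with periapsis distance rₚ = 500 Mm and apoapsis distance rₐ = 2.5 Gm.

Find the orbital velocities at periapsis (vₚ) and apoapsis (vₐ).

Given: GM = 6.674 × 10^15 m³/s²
rₚ = 500 Mm = 5 × 10^8 m
rₐ = 2.5 Gm = 2.5 × 10^9 m
GM = 6.674 × 10^15 m³/s²
a = (rₚ + rₐ)/2 = 1.5 × 10^9 m
Vis-viva: v² = GM (2/r − 1/a)
vₚ² = 6.674 × 10^15 × (4 × 10^-9 − 6.66667 × 10^-10) = 2.22467 × 10^7 m²/s²
vₚ = 4716.64 m/s ≈ 4.717 km/s
vₐ² = 6.674 × 10^15 × (8 × 10^-10 − 6.66667 × 10^-10) = 889867 m²/s²
vₐ = 943.327 m/s ≈ 943.3 m/s

Final answer: vₚ = 4.717 km/s, vₐ = 943.3 m/s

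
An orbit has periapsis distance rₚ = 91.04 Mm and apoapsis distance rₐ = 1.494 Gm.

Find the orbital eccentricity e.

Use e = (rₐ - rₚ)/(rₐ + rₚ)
rₚ = 91.04 Mm = 9.104 × 10^7 m
rₐ = 1.494 Gm = 1.494 × 10^9 m
rₐ − rₚ = 1.40296 × 10^9 m
rₐ + rₚ = 1.58504 × 10^9 m
e = (rₐ − rₚ)/(rₐ + rₚ) = 0.885126

Final answer: e = 0.8851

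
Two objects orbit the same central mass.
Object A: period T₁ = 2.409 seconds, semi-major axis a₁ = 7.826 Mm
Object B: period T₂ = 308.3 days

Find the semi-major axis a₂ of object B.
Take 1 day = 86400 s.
T₁ = 2.409 seconds
T₂ = 308.3 days = 2.66371 × 10^7 s
a₁ = 7.826 Mm = 7.826 × 10^6 m
Kepler's third law: (T₂/T₁)² = (a₂/a₁)³  ⇒  a₂ = a₁ (T₂/T₁)^(2/3)
T₂/T₁ = 1.10573 × 10^7
(T₂/T₁)^(2/3) = 49632.6
a₂ = 7.826 × 10^6 m × 49632.6 = 3.88425 × 10^11 m ≈ 388.4 Gm

Final answer: a₂ = 388.4 Gm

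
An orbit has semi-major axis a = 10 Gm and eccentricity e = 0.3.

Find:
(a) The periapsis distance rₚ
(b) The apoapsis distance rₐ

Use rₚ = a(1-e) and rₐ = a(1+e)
a = 10 Gm = 1 × 10^10 m
e = 0.3:  1 − e = 0.7,  1 + e = 1.3
(a) rₚ = a(1 − e) = 1 × 10^10 m × 0.7 = 7 × 10^9 m ≈ 7 Gm
(b) rₐ = a(1 + e) = 1 × 10^10 m × 1.3 = 1.3 × 10^10 m ≈ 13 Gm

Final answer:
(a) rₚ = 7 Gm
(b) rₐ = 13 Gm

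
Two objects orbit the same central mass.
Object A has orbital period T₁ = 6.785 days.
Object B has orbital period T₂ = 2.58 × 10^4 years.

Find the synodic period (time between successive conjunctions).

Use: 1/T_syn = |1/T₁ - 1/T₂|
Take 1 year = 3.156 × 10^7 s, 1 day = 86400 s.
T₁ = 6.785 days = 586224 s
T₂ = 2.58 × 10^4 years = 8.14248 × 10^11 s
1/T₁ = 1.70583 × 10^-6 s⁻¹
1/T₂ = 1.22813 × 10^-12 s⁻¹
|1/T₁ − 1/T₂| = 1.70583 × 10^-6 s⁻¹
T_syn = 1 / |1/T₁ − 1/T₂| = 586224 s ≈ 6.785 days

Final answer: T_syn = 6.785 days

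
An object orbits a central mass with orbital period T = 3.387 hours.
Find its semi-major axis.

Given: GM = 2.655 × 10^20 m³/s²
T = 3.387 hours = 12193.2 s
GM = 2.655 × 10^20 m³/s²
Kepler's third law: a³ = GM T² / (4π²)
T² = 1.48674 × 10^8 s²
a³ = (2.655 × 10^20) × (1.48674 × 10^8) / (4π²) = 9.99862 × 10^26 m³
a = (a³)^(1/3) = 9.99954 × 10^8 m ≈ 1000 Mm

Final answer: 1000 Mm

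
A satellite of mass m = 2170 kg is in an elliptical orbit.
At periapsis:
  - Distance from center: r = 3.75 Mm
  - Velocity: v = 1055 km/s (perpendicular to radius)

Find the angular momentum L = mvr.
r = 3.75 Mm = 3.75 × 10^6 m
v = 1055 km/s = 1.055 × 10^6 m/s
vr = 1.055 × 10^6 × 3.75 × 10^6 = 3.95625 × 10^12 m²/s
L = m × vr = 2170 × 3.95625 × 10^12 = 8.58506 × 10^15 kg·m²/s ≈ 8.585 × 10^15 kg·m²/s

Final answer: L = 8.585 × 10^15 kg·m²/s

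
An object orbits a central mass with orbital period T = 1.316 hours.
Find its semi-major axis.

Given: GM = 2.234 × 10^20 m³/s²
T = 1.316 hours = 4737.6 s
GM = 2.234 × 10^20 m³/s²
Kepler's third law: a³ = GM T² / (4π²)
T² = 2.24449 × 10^7 s²
a³ = (2.234 × 10^20) × (2.24449 × 10^7) / (4π²) = 1.27011 × 10^26 m³
a = (a³)^(1/3) = 5.02667 × 10^8 m ≈ 502.7 Mm

Final answer: 502.7 Mm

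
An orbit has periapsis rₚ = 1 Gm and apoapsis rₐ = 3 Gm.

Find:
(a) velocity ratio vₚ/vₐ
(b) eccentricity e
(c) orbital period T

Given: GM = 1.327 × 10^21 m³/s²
rₚ = 1 Gm = 1 × 10^9 m
rₐ = 3 Gm = 3 × 10^9 m
GM = 1.327 × 10^21 m³/s²
a = (rₚ + rₐ)/2 = 2 × 10^9 m
e = (rₐ − rₚ)/(rₐ + rₚ) = (2 × 10^9) / (4 × 10^9) = 0.5
(a) vₚ/vₐ = rₐ/rₚ (angular momentum) = (3 × 10^9) / (1 × 10^9) = 3 ≈ 3
(b) e = 0.5 ≈ 0.5
(c) a³ = 8 × 10^27 m³;  T = 2π √(a³/GM) = 2π × 2455.33 s = 15427.3 s ≈ 4.285 hours

Final answer:
(a) velocity ratio vₚ/vₐ = 3
(b) eccentricity e = 0.5
(c) orbital period T = 4.285 hours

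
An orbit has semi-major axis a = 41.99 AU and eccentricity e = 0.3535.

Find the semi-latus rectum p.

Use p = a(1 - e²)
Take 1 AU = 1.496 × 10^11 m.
a = 41.99 AU = 6.2817 × 10^12 m
e = 0.3535,  e² = 0.124962,  1 − e² = 0.875038
p = a(1 − e²) = 6.2817 × 10^12 m × 0.875038 = 5.49673 × 10^12 m ≈ 36.74 AU

Final answer: p = 36.74 AU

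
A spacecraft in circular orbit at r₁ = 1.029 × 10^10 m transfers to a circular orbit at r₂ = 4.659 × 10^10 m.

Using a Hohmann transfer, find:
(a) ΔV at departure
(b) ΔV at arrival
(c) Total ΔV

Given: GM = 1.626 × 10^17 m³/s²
r₁ = 1.029 × 10^10 m
r₂ = 4.659 × 10^10 m
GM = 1.626 × 10^17 m³/s²
Transfer ellipse: a_t = (r₁ + r₂)/2 = 2.844 × 10^10 m
Circular speed at r₁: v₁ = √(GM/r₁) = 3975.14 m/s
Transfer speed at r₁ (periapsis): v₁ₜ = √(GM(2/r₁ − 1/a_t)) = 5087.85 m/s
(a) ΔV₁ = v₁ₜ − v₁ = 1112.71 m/s ≈ 1.113 km/s
Circular speed at r₂: v₂ = √(GM/r₂) = 1868.16 m/s
Transfer speed at r₂ (apoapsis): v₂ₜ = √(GM(2/r₂ − 1/a_t)) = 1123.72 m/s
(b) ΔV₂ = v₂ − v₂ₜ = 744.443 m/s ≈ 744.4 m/s
(c) ΔV_total = ΔV₁ + ΔV₂ = 1857.15 m/s ≈ 1.857 km/s

Final answer:
(a) ΔV₁ = 1.113 km/s
(b) ΔV₂ = 744.4 m/s
(c) ΔV_total = 1.857 km/s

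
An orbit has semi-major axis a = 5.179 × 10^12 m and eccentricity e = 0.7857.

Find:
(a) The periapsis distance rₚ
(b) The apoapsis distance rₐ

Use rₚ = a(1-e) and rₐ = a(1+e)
a = 5.179 × 10^12 m
e = 0.7857:  1 − e = 0.2143,  1 + e = 1.7857
(a) rₚ = a(1 − e) = 5.179 × 10^12 m × 0.2143 = 1.10986 × 10^12 m ≈ 1.11 × 10^12 m
(b) rₐ = a(1 + e) = 5.179 × 10^12 m × 1.7857 = 9.24814 × 10^12 m ≈ 9.248 × 10^12 m

Final answer:
(a) rₚ = 1.11 × 10^12 m
(b) rₐ = 9.248 × 10^12 m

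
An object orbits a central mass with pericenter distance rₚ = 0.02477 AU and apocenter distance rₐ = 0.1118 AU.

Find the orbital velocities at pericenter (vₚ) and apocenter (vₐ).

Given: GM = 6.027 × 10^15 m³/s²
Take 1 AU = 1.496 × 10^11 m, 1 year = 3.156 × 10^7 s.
rₚ = 0.02477 AU = 3.70559 × 10^9 m
rₐ = 0.1118 AU = 1.67253 × 10^10 m
GM = 6.027 × 10^15 m³/s²
a = (rₚ + rₐ)/2 = 1.02154 × 10^10 m
Vis-viva: v² = GM (2/r − 1/a)
vₚ² = 6.027 × 10^15 × (5.39725 × 10^-10 − 9.78911 × 10^-11) = 2.66293 × 10^6 m²/s²
vₚ = 1631.85 m/s ≈ 0.3443 AU/year
vₐ² = 6.027 × 10^15 × (1.19579 × 10^-10 − 9.78911 × 10^-11) = 130716 m²/s²
vₐ = 361.547 m/s ≈ 361.5 m/s

Final answer: vₚ = 0.3443 AU/year, vₐ = 361.5 m/s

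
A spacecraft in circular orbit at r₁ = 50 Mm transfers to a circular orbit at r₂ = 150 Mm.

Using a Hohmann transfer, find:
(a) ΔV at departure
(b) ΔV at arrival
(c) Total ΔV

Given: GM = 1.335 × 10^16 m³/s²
r₁ = 50 Mm = 5 × 10^7 m
r₂ = 150 Mm = 1.5 × 10^8 m
GM = 1.335 × 10^16 m³/s²
Transfer ellipse: a_t = (r₁ + r₂)/2 = 1 × 10^8 m
Circular speed at r₁: v₁ = √(GM/r₁) = 16340.1 m/s
Transfer speed at r₁ (periapsis): v₁ₜ = √(GM(2/r₁ − 1/a_t)) = 20012.5 m/s
(a) ΔV₁ = v₁ₜ − v₁ = 3672.36 m/s ≈ 3.672 km/s
Circular speed at r₂: v₂ = √(GM/r₂) = 9433.98 m/s
Transfer speed at r₂ (apoapsis): v₂ₜ = √(GM(2/r₂ − 1/a_t)) = 6670.83 m/s
(b) ΔV₂ = v₂ − v₂ₜ = 2763.15 m/s ≈ 2.763 km/s
(c) ΔV_total = ΔV₁ + ΔV₂ = 6435.51 m/s ≈ 6.436 km/s

Final answer:
(a) ΔV₁ = 3.672 km/s
(b) ΔV₂ = 2.763 km/s
(c) ΔV_total = 6.436 km/s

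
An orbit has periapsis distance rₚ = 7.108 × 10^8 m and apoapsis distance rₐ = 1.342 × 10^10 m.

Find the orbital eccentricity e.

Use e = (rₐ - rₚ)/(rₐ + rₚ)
rₚ = 7.108 × 10^8 m
rₐ = 1.342 × 10^10 m
rₐ − rₚ = 1.27092 × 10^10 m
rₐ + rₚ = 1.41308 × 10^10 m
e = (rₐ − rₚ)/(rₐ + rₚ) = 0.899397

Final answer: e = 0.8994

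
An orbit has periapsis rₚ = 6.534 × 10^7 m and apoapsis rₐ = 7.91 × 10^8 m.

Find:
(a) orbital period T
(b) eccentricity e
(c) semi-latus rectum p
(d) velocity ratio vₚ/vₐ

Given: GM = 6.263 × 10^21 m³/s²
rₚ = 6.534 × 10^7 m
rₐ = 7.91 × 10^8 m
GM = 6.263 × 10^21 m³/s²
a = (rₚ + rₐ)/2 = 4.2817 × 10^8 m
e = (rₐ − rₚ)/(rₐ + rₚ) = (7.2566 × 10^8) / (8.5634 × 10^8) = 0.847397
(a) a³ = 7.84962 × 10^25 m³;  T = 2π √(a³/GM) = 2π × 111.952 s = 703.417 s ≈ 11.72 minutes
(b) e = 0.847397 ≈ 0.8474
(c) 1 − e² = 0.281918;  p = a(1 − e²) = 4.2817 × 10^8 × 0.281918 = 1.20709 × 10^8 m ≈ 1.207 × 10^8 m
(d) vₚ/vₐ = rₐ/rₚ (angular momentum) = (7.91 × 10^8) / (6.534 × 10^7) = 12.1059 ≈ 12.11

Final answer:
(a) orbital period T = 11.72 minutes
(b) eccentricity e = 0.8474
(c) semi-latus rectum p = 1.207 × 10^8 m
(d) velocity ratio vₚ/vₐ = 12.11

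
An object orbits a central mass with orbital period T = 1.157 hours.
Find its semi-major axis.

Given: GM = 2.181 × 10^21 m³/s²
T = 1.157 hours = 4165.2 s
GM = 2.181 × 10^21 m³/s²
Kepler's third law: a³ = GM T² / (4π²)
T² = 1.73489 × 10^7 s²
a³ = (2.181 × 10^21) × (1.73489 × 10^7) / (4π²) = 9.58446 × 10^26 m³
a = (a³)^(1/3) = 9.85952 × 10^8 m ≈ 9.86 × 10^8 m

Final answer: 9.86 × 10^8 m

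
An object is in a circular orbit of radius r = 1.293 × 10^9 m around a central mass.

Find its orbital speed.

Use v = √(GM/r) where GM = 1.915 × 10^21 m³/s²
r = 1.293 × 10^9 m
GM = 1.915 × 10^21 m³/s²
GM/r = (1.915 × 10^21) / (1.293 × 10^9) = 1.48105 × 10^12 m²/s²
v = √(GM/r) = 1.21698 × 10^6 m/s ≈ 1217 km/s

Final answer: 1217 km/s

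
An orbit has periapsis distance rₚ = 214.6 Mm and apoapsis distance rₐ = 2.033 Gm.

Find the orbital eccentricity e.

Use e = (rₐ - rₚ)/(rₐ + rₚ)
rₚ = 214.6 Mm = 2.146 × 10^8 m
rₐ = 2.033 Gm = 2.033 × 10^9 m
rₐ − rₚ = 1.8184 × 10^9 m
rₐ + rₚ = 2.2476 × 10^9 m
e = (rₐ − rₚ)/(rₐ + rₚ) = 0.809041

Final answer: e = 0.809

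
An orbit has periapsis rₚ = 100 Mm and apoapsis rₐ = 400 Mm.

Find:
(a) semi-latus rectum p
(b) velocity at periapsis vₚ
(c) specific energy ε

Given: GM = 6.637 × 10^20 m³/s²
rₚ = 100 Mm = 1 × 10^8 m
rₐ = 400 Mm = 4 × 10^8 m
GM = 6.637 × 10^20 m³/s²
a = (rₚ + rₐ)/2 = 2.5 × 10^8 m
e = (rₐ − rₚ)/(rₐ + rₚ) = (3 × 10^8) / (5 × 10^8) = 0.6
(a) 1 − e² = 0.64;  p = a(1 − e²) = 2.5 × 10^8 × 0.64 = 1.6 × 10^8 m ≈ 160 Mm
(b) vₚ² = GM (2/rₚ − 1/a) = 6.637 × 10^20 × (2 × 10^-8 − 4 × 10^-9) = 1.06192 × 10^13 m²/s²;  vₚ = 3.25871 × 10^6 m/s ≈ 3259 km/s
(c) 2a = 5 × 10^8 m;  ε = −GM/(2a) = -1.3274 × 10^12 J/kg ≈ -1327 GJ/kg

Final answer:
(a) semi-latus rectum p = 160 Mm
(b) velocity at periapsis vₚ = 3259 km/s
(c) specific energy ε = -1327 GJ/kg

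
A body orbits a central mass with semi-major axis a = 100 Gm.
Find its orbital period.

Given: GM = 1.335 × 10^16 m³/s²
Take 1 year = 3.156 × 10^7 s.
a = 100 Gm = 1 × 10^11 m
GM = 1.335 × 10^16 m³/s²
a³ = 1 × 10^33 m³
T = 2π √(a³/GM) = 2π √((1 × 10^33) / (1.335 × 10^16)) = 2π × 2.7369 × 10^8 s
T = 1.71965 × 10^9 s ≈ 54.49 years

Final answer: 54.49 years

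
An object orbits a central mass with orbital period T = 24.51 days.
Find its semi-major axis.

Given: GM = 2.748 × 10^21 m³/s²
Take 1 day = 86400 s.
T = 24.51 days = 2.11766 × 10^6 s
GM = 2.748 × 10^21 m³/s²
Kepler's third law: a³ = GM T² / (4π²)
T² = 4.4845 × 10^12 s²
a³ = (2.748 × 10^21) × (4.4845 × 10^12) / (4π²) = 3.12156 × 10^32 m³
a = (a³)^(1/3) = 6.78355 × 10^10 m ≈ 67.84 Gm

Final answer: 67.84 Gm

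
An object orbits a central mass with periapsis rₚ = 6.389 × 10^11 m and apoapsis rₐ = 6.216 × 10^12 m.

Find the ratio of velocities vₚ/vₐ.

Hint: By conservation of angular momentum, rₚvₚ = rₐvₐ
rₚ = 6.389 × 10^11 m
rₐ = 6.216 × 10^12 m
rₚvₚ = rₐvₐ  ⇒  vₚ/vₐ = rₐ/rₚ
vₚ/vₐ = (6.216 × 10^12) / (6.389 × 10^11) = 9.72922

Final answer: vₚ/vₐ = 9.729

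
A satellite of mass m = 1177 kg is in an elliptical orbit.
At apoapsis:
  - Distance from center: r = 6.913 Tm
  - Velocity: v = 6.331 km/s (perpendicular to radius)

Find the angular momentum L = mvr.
r = 6.913 Tm = 6.913 × 10^12 m
v = 6.331 km/s = 6331 m/s
vr = 6331 × 6.913 × 10^12 = 4.37662 × 10^16 m²/s
L = m × vr = 1177 × 4.37662 × 10^16 = 5.15128 × 10^19 kg·m²/s ≈ 5.151 × 10^19 kg·m²/s

Final answer: L = 5.151 × 10^19 kg·m²/s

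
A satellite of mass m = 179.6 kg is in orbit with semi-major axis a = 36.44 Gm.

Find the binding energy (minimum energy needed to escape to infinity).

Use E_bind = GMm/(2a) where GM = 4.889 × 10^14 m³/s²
a = 36.44 Gm = 3.644 × 10^10 m
GM = 4.889 × 10^14 m³/s²
m = 179.6 kg
GMm = 4.889 × 10^14 × 179.6 = 8.78064 × 10^16 m³·kg/s²
2a = 7.288 × 10^10 m
E_bind = GMm/(2a) = 1.20481 × 10^6 J ≈ 1.205 MJ

Final answer: 1.205 MJ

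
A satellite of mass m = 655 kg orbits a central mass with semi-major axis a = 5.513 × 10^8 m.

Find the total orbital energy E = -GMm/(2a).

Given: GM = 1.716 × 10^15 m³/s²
a = 5.513 × 10^8 m
GM = 1.716 × 10^15 m³/s²
2a = 1.1026 × 10^9 m
GMm = 1.716 × 10^15 × 655 = 1.12398 × 10^18 m³·kg/s²
E = −GMm/(2a) = -1.01939 × 10^9 J ≈ -1.019 GJ

Final answer: -1.019 GJ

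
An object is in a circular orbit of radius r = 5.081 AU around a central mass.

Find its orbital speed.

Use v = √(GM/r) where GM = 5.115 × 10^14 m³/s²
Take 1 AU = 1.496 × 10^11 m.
r = 5.081 AU = 7.60118 × 10^11 m
GM = 5.115 × 10^14 m³/s²
GM/r = (5.115 × 10^14) / (7.60118 × 10^11) = 672.922 m²/s²
v = √(GM/r) = 25.9407 m/s ≈ 25.94 m/s

Final answer: 25.94 m/s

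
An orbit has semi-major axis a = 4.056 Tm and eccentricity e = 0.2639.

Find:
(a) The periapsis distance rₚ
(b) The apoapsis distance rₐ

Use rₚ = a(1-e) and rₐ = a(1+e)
a = 4.056 Tm = 4.056 × 10^12 m
e = 0.2639:  1 − e = 0.7361,  1 + e = 1.2639
(a) rₚ = a(1 − e) = 4.056 × 10^12 m × 0.7361 = 2.98562 × 10^12 m ≈ 2.986 Tm
(b) rₐ = a(1 + e) = 4.056 × 10^12 m × 1.2639 = 5.12638 × 10^12 m ≈ 5.126 Tm

Final answer:
(a) rₚ = 2.986 Tm
(b) rₐ = 5.126 Tm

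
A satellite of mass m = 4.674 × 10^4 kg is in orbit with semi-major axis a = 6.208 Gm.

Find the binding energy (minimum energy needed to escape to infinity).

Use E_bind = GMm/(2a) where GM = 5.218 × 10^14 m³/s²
a = 6.208 Gm = 6.208 × 10^9 m
GM = 5.218 × 10^14 m³/s²
m = 4.674 × 10^4 kg
GMm = 5.218 × 10^14 × 46740 = 2.43889 × 10^19 m³·kg/s²
2a = 1.2416 × 10^10 m
E_bind = GMm/(2a) = 1.96431 × 10^9 J ≈ 1.964 GJ

Final answer: 1.964 GJ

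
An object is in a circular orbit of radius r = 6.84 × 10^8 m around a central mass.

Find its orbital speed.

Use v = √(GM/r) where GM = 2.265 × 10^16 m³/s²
r = 6.84 × 10^8 m
GM = 2.265 × 10^16 m³/s²
GM/r = (2.265 × 10^16) / (6.84 × 10^8) = 3.3114 × 10^7 m²/s²
v = √(GM/r) = 5754.48 m/s ≈ 5.754 km/s

Final answer: 5.754 km/s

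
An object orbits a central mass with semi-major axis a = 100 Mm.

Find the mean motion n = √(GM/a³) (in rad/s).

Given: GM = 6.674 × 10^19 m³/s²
a = 100 Mm = 1 × 10^8 m
GM = 6.674 × 10^19 m³/s²
a³ = 1 × 10^24 m³
GM/a³ = (6.674 × 10^19) / (1 × 10^24) = 6.674 × 10^-5 s⁻²
n = √(GM/a³) = 0.00816946 rad/s ≈ 0.008169 rad/s

Final answer: n = 0.008169 rad/s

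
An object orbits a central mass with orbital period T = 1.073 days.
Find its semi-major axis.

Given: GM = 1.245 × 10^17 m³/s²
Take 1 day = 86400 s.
T = 1.073 days = 92707.2 s
GM = 1.245 × 10^17 m³/s²
Kepler's third law: a³ = GM T² / (4π²)
T² = 8.59462 × 10^9 s²
a³ = (1.245 × 10^17) × (8.59462 × 10^9) / (4π²) = 2.71042 × 10^25 m³
a = (a³)^(1/3) = 3.00385 × 10^8 m ≈ 3.004 × 10^8 m

Final answer: 3.004 × 10^8 m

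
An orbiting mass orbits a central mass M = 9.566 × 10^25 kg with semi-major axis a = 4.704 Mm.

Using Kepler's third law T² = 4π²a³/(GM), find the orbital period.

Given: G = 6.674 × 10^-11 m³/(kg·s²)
M = 9.566 × 10^25 kg
GM = G × M = 6.674 × 10^-11 × 9.566 × 10^25 = 6.38435 × 10^15 m³/s²
a = 4.704 Mm = 4.704 × 10^6 m
a³ = 1.04088 × 10^20 m³
T = 2π √(a³/GM) = 2π √((1.04088 × 10^20) / (6.38435 × 10^15)) = 2π × 127.686 s
T = 802.274 s ≈ 13.37 minutes

Final answer: 13.37 minutes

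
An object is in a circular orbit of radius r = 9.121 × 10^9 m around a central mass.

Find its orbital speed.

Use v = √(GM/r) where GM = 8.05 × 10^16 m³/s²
r = 9.121 × 10^9 m
GM = 8.05 × 10^16 m³/s²
GM/r = (8.05 × 10^16) / (9.121 × 10^9) = 8.82579 × 10^6 m²/s²
v = √(GM/r) = 2970.82 m/s ≈ 2.971 km/s

Final answer: 2.971 km/s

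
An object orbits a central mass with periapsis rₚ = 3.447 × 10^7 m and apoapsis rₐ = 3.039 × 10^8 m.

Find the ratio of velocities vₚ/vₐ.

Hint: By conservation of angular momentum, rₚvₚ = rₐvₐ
rₚ = 3.447 × 10^7 m
rₐ = 3.039 × 10^8 m
rₚvₚ = rₐvₐ  ⇒  vₚ/vₐ = rₐ/rₚ
vₚ/vₐ = (3.039 × 10^8) / (3.447 × 10^7) = 8.81636

Final answer: vₚ/vₐ = 8.816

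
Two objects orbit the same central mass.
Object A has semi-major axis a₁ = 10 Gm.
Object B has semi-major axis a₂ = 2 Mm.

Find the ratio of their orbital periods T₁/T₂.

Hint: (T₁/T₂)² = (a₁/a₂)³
a₁ = 10 Gm = 1 × 10^10 m
a₂ = 2 Mm = 2 × 10^6 m
a₁/a₂ = 5000
T₁/T₂ = (a₁/a₂)^(3/2) = (5000)^1.5 = 353553

Final answer: T₁/T₂ = 3.536 × 10^5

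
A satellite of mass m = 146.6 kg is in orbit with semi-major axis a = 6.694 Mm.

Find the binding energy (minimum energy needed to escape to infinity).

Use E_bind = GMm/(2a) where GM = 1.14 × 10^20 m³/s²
a = 6.694 Mm = 6.694 × 10^6 m
GM = 1.14 × 10^20 m³/s²
m = 146.6 kg
GMm = 1.14 × 10^20 × 146.6 = 1.67124 × 10^22 m³·kg/s²
2a = 1.3388 × 10^7 m
E_bind = GMm/(2a) = 1.24831 × 10^15 J ≈ 1.248 PJ

Final answer: 1.248 PJ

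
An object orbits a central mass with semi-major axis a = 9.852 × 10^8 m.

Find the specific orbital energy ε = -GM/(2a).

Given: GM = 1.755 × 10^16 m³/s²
a = 9.852 × 10^8 m
GM = 1.755 × 10^16 m³/s²
2a = 1.9704 × 10^9 m
ε = −GM/(2a) = -8.90682 × 10^6 J/kg ≈ -8.907 MJ/kg

Final answer: -8.907 MJ/kg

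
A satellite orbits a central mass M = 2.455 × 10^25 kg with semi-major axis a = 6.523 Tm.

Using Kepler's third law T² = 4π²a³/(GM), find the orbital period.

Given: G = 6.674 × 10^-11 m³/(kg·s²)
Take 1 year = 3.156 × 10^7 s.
M = 2.455 × 10^25 kg
GM = G × M = 6.674 × 10^-11 × 2.455 × 10^25 = 1.63847 × 10^15 m³/s²
a = 6.523 Tm = 6.523 × 10^12 m
a³ = 2.77551 × 10^38 m³
T = 2π √(a³/GM) = 2π √((2.77551 × 10^38) / (1.63847 × 10^15)) = 2π × 4.11578 × 10^11 s
T = 2.58602 × 10^12 s ≈ 8.194 × 10^4 years

Final answer: 8.194 × 10^4 years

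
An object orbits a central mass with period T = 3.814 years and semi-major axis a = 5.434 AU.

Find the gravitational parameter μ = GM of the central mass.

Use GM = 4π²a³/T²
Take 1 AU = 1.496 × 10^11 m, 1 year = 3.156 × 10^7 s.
T = 3.814 years = 1.2037 × 10^8 s
a = 5.434 AU = 8.12926 × 10^11 m
a³ = 5.37222 × 10^35 m³
T² = 1.44889 × 10^16 s²
GM = 4π² × (5.37222 × 10^35) / (1.44889 × 10^16) = 1.46379 × 10^21 m³/s²
GM ≈ 1.464 × 10^21 m³/s²

Final answer: GM = 1.464 × 10^21 m³/s²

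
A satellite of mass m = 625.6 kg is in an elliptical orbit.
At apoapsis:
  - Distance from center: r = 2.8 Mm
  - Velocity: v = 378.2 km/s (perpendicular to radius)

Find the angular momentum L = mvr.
r = 2.8 Mm = 2.8 × 10^6 m
v = 378.2 km/s = 378200 m/s
vr = 378200 × 2.8 × 10^6 = 1.05896 × 10^12 m²/s
L = m × vr = 625.6 × 1.05896 × 10^12 = 6.62485 × 10^14 kg·m²/s ≈ 6.625 × 10^14 kg·m²/s

Final answer: L = 6.625 × 10^14 kg·m²/s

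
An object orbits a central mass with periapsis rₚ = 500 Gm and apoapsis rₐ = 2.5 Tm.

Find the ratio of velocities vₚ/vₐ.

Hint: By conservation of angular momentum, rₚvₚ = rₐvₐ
rₚ = 500 Gm = 5 × 10^11 m
rₐ = 2.5 Tm = 2.5 × 10^12 m
rₚvₚ = rₐvₐ  ⇒  vₚ/vₐ = rₐ/rₚ
vₚ/vₐ = (2.5 × 10^12) / (5 × 10^11) = 5

Final answer: vₚ/vₐ = 5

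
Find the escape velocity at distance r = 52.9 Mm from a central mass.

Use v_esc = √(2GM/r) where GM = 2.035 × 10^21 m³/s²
r = 52.9 Mm = 5.29 × 10^7 m
GM = 2.035 × 10^21 m³/s²
2GM/r = 2 × (2.035 × 10^21) / (5.29 × 10^7) = 7.69376 × 10^13 m²/s²
v_esc = √(2GM/r) = 8.77141 × 10^6 m/s ≈ 8771 km/s

Final answer: 8771 km/s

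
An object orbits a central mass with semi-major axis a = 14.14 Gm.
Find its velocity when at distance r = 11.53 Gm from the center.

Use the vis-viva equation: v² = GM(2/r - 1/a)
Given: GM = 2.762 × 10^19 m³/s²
a = 14.14 Gm = 1.414 × 10^10 m
r = 11.53 Gm = 1.153 × 10^10 m
GM = 2.762 × 10^19 m³/s²
2/r − 1/a = 1.73461 × 10^-10 − 7.07214 × 10^-11 = 1.02739 × 10^-10 m⁻¹
v² = GM (2/r − 1/a) = 2.83766 × 10^9 m²/s²
v = 53269.7 m/s ≈ 53.27 km/s

Final answer: 53.27 km/s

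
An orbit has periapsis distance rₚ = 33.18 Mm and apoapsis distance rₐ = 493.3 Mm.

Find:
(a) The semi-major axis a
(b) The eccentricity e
rₚ = 33.18 Mm = 3.318 × 10^7 m
rₐ = 493.3 Mm = 4.933 × 10^8 m
(a) a = (rₚ + rₐ)/2 = 2.6324 × 10^8 m ≈ 263.2 Mm
(b) e = (rₐ − rₚ)/(rₐ + rₚ) = (4.6012 × 10^8) / (5.2648 × 10^8) = 0.873955

Final answer:
(a) a = 263.2 Mm
(b) e = 0.874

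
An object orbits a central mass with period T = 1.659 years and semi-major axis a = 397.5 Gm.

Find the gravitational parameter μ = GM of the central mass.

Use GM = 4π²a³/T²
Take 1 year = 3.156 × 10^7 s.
T = 1.659 years = 5.2358 × 10^7 s
a = 397.5 Gm = 3.975 × 10^11 m
a³ = 6.28075 × 10^34 m³
T² = 2.74136 × 10^15 s²
GM = 4π² × (6.28075 × 10^34) / (2.74136 × 10^15) = 9.04491 × 10^20 m³/s²
GM ≈ 9.045 × 10^20 m³/s²

Final answer: GM = 9.045 × 10^20 m³/s²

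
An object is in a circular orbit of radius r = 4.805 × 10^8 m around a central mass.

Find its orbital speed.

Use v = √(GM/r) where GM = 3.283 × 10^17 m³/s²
r = 4.805 × 10^8 m
GM = 3.283 × 10^17 m³/s²
GM/r = (3.283 × 10^17) / (4.805 × 10^8) = 6.83247 × 10^8 m²/s²
v = √(GM/r) = 26139 m/s ≈ 26.14 km/s

Final answer: 26.14 km/s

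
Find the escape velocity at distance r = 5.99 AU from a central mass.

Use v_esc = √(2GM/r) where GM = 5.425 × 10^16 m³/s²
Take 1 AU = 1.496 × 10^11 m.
r = 5.99 AU = 8.96104 × 10^11 m
GM = 5.425 × 10^16 m³/s²
2GM/r = 2 × (5.425 × 10^16) / (8.96104 × 10^11) = 121080 m²/s²
v_esc = √(2GM/r) = 347.965 m/s ≈ 348 m/s

Final answer: 348 m/s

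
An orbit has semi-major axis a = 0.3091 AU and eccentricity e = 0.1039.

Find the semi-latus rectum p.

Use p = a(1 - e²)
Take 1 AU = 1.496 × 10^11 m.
a = 0.3091 AU = 4.62414 × 10^10 m
e = 0.1039,  e² = 0.0107952,  1 − e² = 0.989205
p = a(1 − e²) = 4.62414 × 10^10 m × 0.989205 = 4.57422 × 10^10 m ≈ 0.3058 AU

Final answer: p = 0.3058 AU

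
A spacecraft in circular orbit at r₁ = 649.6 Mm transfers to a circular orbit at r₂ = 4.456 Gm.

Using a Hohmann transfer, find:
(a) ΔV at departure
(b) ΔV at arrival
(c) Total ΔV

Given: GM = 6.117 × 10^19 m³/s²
r₁ = 649.6 Mm = 6.496 × 10^8 m
r₂ = 4.456 Gm = 4.456 × 10^9 m
GM = 6.117 × 10^19 m³/s²
Transfer ellipse: a_t = (r₁ + r₂)/2 = 2.5528 × 10^9 m
Circular speed at r₁: v₁ = √(GM/r₁) = 306864 m/s
Transfer speed at r₁ (periapsis): v₁ₜ = √(GM(2/r₁ − 1/a_t)) = 405425 m/s
(a) ΔV₁ = v₁ₜ − v₁ = 98560.7 m/s ≈ 98.56 km/s
Circular speed at r₂: v₂ = √(GM/r₂) = 117165 m/s
Transfer speed at r₂ (apoapsis): v₂ₜ = √(GM(2/r₂ − 1/a_t)) = 59103.2 m/s
(b) ΔV₂ = v₂ − v₂ₜ = 58061.4 m/s ≈ 58.06 km/s
(c) ΔV_total = ΔV₁ + ΔV₂ = 156622 m/s ≈ 156.6 km/s

Final answer:
(a) ΔV₁ = 98.56 km/s
(b) ΔV₂ = 58.06 km/s
(c) ΔV_total = 156.6 km/s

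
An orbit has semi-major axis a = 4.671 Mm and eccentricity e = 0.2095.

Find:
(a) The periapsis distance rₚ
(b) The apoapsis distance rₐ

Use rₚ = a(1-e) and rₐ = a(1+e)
a = 4.671 Mm = 4.671 × 10^6 m
e = 0.2095:  1 − e = 0.7905,  1 + e = 1.2095
(a) rₚ = a(1 − e) = 4.671 × 10^6 m × 0.7905 = 3.69243 × 10^6 m ≈ 3.692 Mm
(b) rₐ = a(1 + e) = 4.671 × 10^6 m × 1.2095 = 5.64957 × 10^6 m ≈ 5.65 Mm

Final answer:
(a) rₚ = 3.692 Mm
(b) rₐ = 5.65 Mm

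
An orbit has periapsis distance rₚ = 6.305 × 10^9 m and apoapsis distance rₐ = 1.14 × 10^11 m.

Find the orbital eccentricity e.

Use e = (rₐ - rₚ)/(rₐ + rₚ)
rₚ = 6.305 × 10^9 m
rₐ = 1.14 × 10^11 m
rₐ − rₚ = 1.07695 × 10^11 m
rₐ + rₚ = 1.20305 × 10^11 m
e = (rₐ − rₚ)/(rₐ + rₚ) = 0.895183

Final answer: e = 0.8952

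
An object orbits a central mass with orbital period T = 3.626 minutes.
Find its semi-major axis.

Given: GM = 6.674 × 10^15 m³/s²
T = 3.626 minutes = 217.56 s
GM = 6.674 × 10^15 m³/s²
Kepler's third law: a³ = GM T² / (4π²)
T² = 47332.4 s²
a³ = (6.674 × 10^15) × 47332.4 / (4π²) = 8.00174 × 10^18 m³
a = (a³)^(1/3) = 2.00015 × 10^6 m ≈ 2 Mm

Final answer: 2 Mm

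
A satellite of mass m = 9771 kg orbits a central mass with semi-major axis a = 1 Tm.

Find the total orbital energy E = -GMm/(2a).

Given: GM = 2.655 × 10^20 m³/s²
a = 1 Tm = 1 × 10^12 m
GM = 2.655 × 10^20 m³/s²
2a = 2 × 10^12 m
GMm = 2.655 × 10^20 × 9771 = 2.5942 × 10^24 m³·kg/s²
E = −GMm/(2a) = -1.2971 × 10^12 J ≈ -1.297 TJ

Final answer: -1.297 TJ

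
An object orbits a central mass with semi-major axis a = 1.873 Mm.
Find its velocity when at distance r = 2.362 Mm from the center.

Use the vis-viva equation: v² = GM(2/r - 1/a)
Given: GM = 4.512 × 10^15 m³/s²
a = 1.873 Mm = 1.873 × 10^6 m
r = 2.362 Mm = 2.362 × 10^6 m
GM = 4.512 × 10^15 m³/s²
2/r − 1/a = 8.4674 × 10^-7 − 5.33903 × 10^-7 = 3.12837 × 10^-7 m⁻¹
v² = GM (2/r − 1/a) = 1.41152 × 10^9 m²/s²
v = 37570.2 m/s ≈ 37.57 km/s

Final answer: 37.57 km/s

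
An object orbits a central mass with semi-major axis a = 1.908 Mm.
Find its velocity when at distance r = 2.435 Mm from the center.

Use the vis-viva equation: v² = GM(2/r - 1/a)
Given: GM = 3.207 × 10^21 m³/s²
a = 1.908 Mm = 1.908 × 10^6 m
r = 2.435 Mm = 2.435 × 10^6 m
GM = 3.207 × 10^21 m³/s²
2/r − 1/a = 8.21355 × 10^-7 − 5.24109 × 10^-7 = 2.97246 × 10^-7 m⁻¹
v² = GM (2/r − 1/a) = 9.53269 × 10^14 m²/s²
v = 3.0875 × 10^7 m/s ≈ 3.088 × 10^4 km/s

Final answer: 3.088 × 10^4 km/s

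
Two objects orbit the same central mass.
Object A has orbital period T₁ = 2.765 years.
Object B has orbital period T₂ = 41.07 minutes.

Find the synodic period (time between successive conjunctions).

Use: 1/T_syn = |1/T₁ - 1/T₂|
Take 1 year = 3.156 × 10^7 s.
T₁ = 2.765 years = 8.72634 × 10^7 s
T₂ = 41.07 minutes = 2464.2 s
1/T₁ = 1.14596 × 10^-8 s⁻¹
1/T₂ = 0.000405811 s⁻¹
|1/T₁ − 1/T₂| = 0.0004058 s⁻¹
T_syn = 1 / |1/T₁ − 1/T₂| = 2464.27 s ≈ 41.07 minutes

Final answer: T_syn = 41.07 minutes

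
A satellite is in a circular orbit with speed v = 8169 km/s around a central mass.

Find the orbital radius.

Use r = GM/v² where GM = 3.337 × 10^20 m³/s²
v = 8169 km/s = 8.169 × 10^6 m/s
GM = 3.337 × 10^20 m³/s²
v² = 6.67326 × 10^13 m²/s²
r = GM/v² = (3.337 × 10^20) / (6.67326 × 10^13) = 5.00056 × 10^6 m ≈ 5.001 Mm

Final answer: 5.001 Mm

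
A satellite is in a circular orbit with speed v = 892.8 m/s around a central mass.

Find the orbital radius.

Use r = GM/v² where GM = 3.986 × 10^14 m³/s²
v = 892.8 m/s
GM = 3.986 × 10^14 m³/s²
v² = 797092 m²/s²
r = GM/v² = (3.986 × 10^14) / 797092 = 5.00068 × 10^8 m ≈ 500.1 Mm

Final answer: 500.1 Mm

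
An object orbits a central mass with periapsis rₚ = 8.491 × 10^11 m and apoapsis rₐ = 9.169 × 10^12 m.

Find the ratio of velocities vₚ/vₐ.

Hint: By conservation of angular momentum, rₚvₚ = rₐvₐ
rₚ = 8.491 × 10^11 m
rₐ = 9.169 × 10^12 m
rₚvₚ = rₐvₐ  ⇒  vₚ/vₐ = rₐ/rₚ
vₚ/vₐ = (9.169 × 10^12) / (8.491 × 10^11) = 10.7985

Final answer: vₚ/vₐ = 10.8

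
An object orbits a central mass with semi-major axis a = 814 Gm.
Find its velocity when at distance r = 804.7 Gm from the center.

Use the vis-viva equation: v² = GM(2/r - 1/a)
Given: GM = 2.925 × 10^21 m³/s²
a = 814 Gm = 8.14 × 10^11 m
r = 804.7 Gm = 8.047 × 10^11 m
GM = 2.925 × 10^21 m³/s²
2/r − 1/a = 2.4854 × 10^-12 − 1.2285 × 10^-12 = 1.2569 × 10^-12 m⁻¹
v² = GM (2/r − 1/a) = 3.67642 × 10^9 m²/s²
v = 60633.5 m/s ≈ 60.63 km/s

Final answer: 60.63 km/s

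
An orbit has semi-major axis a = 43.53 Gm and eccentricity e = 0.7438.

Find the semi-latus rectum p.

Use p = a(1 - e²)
a = 43.53 Gm = 4.353 × 10^10 m
e = 0.7438,  e² = 0.553238,  1 − e² = 0.446762
p = a(1 − e²) = 4.353 × 10^10 m × 0.446762 = 1.94475 × 10^10 m ≈ 19.45 Gm

Final answer: p = 19.45 Gm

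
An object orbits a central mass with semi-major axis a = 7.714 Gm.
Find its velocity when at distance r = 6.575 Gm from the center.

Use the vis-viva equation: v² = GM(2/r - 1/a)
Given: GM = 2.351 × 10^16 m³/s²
a = 7.714 Gm = 7.714 × 10^9 m
r = 6.575 Gm = 6.575 × 10^9 m
GM = 2.351 × 10^16 m³/s²
2/r − 1/a = 3.04183 × 10^-10 − 1.29634 × 10^-10 = 1.74548 × 10^-10 m⁻¹
v² = GM (2/r − 1/a) = 4.10363 × 10^6 m²/s²
v = 2025.74 m/s ≈ 2.026 km/s

Final answer: 2.026 km/s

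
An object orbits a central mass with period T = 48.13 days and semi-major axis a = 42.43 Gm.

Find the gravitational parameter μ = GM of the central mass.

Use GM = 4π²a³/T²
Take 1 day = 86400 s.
T = 48.13 days = 4.15843 × 10^6 s
a = 42.43 Gm = 4.243 × 10^10 m
a³ = 7.63869 × 10^31 m³
T² = 1.72926 × 10^13 s²
GM = 4π² × (7.63869 × 10^31) / (1.72926 × 10^13) = 1.74389 × 10^20 m³/s²
GM ≈ 1.744 × 10^20 m³/s²

Final answer: GM = 1.744 × 10^20 m³/s²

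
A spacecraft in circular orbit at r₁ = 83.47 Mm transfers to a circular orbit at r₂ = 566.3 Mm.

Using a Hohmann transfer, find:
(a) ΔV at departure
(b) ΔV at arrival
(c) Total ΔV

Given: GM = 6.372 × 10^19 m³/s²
r₁ = 83.47 Mm = 8.347 × 10^7 m
r₂ = 566.3 Mm = 5.663 × 10^8 m
GM = 6.372 × 10^19 m³/s²
Transfer ellipse: a_t = (r₁ + r₂)/2 = 3.24885 × 10^8 m
Circular speed at r₁: v₁ = √(GM/r₁) = 873721 m/s
Transfer speed at r₁ (periapsis): v₁ₜ = √(GM(2/r₁ − 1/a_t)) = 1.15354 × 10^6 m/s
(a) ΔV₁ = v₁ₜ − v₁ = 279815 m/s ≈ 279.8 km/s
Circular speed at r₂: v₂ = √(GM/r₂) = 335440 m/s
Transfer speed at r₂ (apoapsis): v₂ₜ = √(GM(2/r₂ − 1/a_t)) = 170026 m/s
(b) ΔV₂ = v₂ − v₂ₜ = 165414 m/s ≈ 165.4 km/s
(c) ΔV_total = ΔV₁ + ΔV₂ = 445229 m/s ≈ 445.2 km/s

Final answer:
(a) ΔV₁ = 279.8 km/s
(b) ΔV₂ = 165.4 km/s
(c) ΔV_total = 445.2 km/s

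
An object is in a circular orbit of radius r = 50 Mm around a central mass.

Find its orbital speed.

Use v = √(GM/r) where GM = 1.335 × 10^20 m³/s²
r = 50 Mm = 5 × 10^7 m
GM = 1.335 × 10^20 m³/s²
GM/r = (1.335 × 10^20) / (5 × 10^7) = 2.67 × 10^12 m²/s²
v = √(GM/r) = 1.63401 × 10^6 m/s ≈ 1634 km/s

Final answer: 1634 km/s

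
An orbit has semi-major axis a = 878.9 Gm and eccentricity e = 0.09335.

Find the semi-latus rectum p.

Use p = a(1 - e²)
a = 878.9 Gm = 8.789 × 10^11 m
e = 0.09335,  e² = 0.00871422,  1 − e² = 0.991286
p = a(1 − e²) = 8.789 × 10^11 m × 0.991286 = 8.71241 × 10^11 m ≈ 871.2 Gm

Final answer: p = 871.2 Gm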